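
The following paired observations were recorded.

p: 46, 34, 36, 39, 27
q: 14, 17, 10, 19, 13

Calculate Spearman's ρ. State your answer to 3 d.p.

0.300

Rank p: 5, 2, 3, 4, 1
Rank q: 3, 4, 1, 5, 2
d = rank(p) − rank(q): 2, -2, 2, -1, -1; Σd² = 14
ρ = 1 − 6Σd² / [n(n²−1)] = 1 − 6×14 / (5×24) = 1 − 84/120 ≈ 0.300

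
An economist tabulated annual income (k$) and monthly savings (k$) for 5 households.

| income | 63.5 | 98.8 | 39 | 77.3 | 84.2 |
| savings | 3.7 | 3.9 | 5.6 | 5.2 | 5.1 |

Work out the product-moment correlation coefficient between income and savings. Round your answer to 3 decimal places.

-0.458

n = 5, Σx = 362.8, Σy = 23.5, Σx² = 28379.62, Σy² = 113.31, Σxy = 1670.05
nΣxy − ΣxΣy = 8350.25 − 8525.8 = -175.55
nΣx² − (Σx)² = 141898.1 − 131623.84 = 10274.26; nΣy² − (Σy)² = 566.55 − 552.25 = 14.3
r = -175.55 / √(10274.26 × 14.3) = -175.55 / 383.3039 ≈ -0.458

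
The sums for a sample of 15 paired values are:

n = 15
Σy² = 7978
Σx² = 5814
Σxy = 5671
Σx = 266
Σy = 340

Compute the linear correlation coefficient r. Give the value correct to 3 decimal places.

-0.657

r = (nΣxy − ΣxΣy) / √[(nΣx² − (Σx)²)(nΣy² − (Σy)²)]
Numerator: 15×5671 − 266×340 = -5375
Denominator: √[(87210 − 70756)(119670 − 115600)] = √[16454 × 4070] = 8183.3844
r = -5375 / 8183.3844 ≈ -0.657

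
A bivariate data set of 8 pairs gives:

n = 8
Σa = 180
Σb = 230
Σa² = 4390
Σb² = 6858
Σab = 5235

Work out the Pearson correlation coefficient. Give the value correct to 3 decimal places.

0.208

r = (nΣab − ΣaΣb) / √[(nΣa² − (Σa)²)(nΣb² − (Σb)²)]
Numerator: 8×5235 − 180×230 = 480
Denominator: √[(35120 − 32400)(54864 − 52900)] = √[2720 × 1964] = 2311.2940
r = 480 / 2311.2940 ≈ 0.208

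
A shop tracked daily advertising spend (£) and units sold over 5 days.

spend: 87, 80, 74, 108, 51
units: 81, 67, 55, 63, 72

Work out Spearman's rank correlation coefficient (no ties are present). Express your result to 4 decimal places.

Rank spend: 4, 3, 2, 5, 1
Rank units: 5, 3, 1, 2, 4
d = rank(spend) − rank(units): -1, 0, 1, 3, -3; Σd² = 20
ρ = 1 − 6Σd² / [n(n²−1)] = 1 − 6×20 / (5×24) = 1 − 120/120 ≈ 0.0000

0.0000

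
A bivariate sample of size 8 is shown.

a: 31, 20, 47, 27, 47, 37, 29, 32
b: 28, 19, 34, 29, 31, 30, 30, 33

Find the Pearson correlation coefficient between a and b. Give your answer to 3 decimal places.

n = 8, Σa = 270, Σb = 234, Σa² = 9742, Σb² = 6992, Σab = 8122
nΣab − ΣaΣb = 64976 − 63180 = 1796
nΣa² − (Σa)² = 77936 − 72900 = 5036; nΣb² − (Σb)² = 55936 − 54756 = 1180
r = 1796 / √(5036 × 1180) = 1796 / 2437.7202 ≈ 0.737

0.737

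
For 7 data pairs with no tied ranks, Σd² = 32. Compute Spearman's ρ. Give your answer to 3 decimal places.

0.429

ρ = 1 − 6Σd² / [n(n²−1)] = 1 − 6×32 / (7×48)
  = 1 − 192/336 = 1 − 0.5714 ≈ 0.429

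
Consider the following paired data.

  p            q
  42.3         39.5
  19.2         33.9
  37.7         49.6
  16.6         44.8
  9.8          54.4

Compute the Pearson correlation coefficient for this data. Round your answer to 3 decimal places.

n = 5, Σp = 125.6, Σq = 222.2, Σp² = 3950.82, Σq² = 10136.02, Σpq = 5468.45
nΣpq − ΣpΣq = 27342.25 − 27908.32 = -566.07
nΣp² − (Σp)² = 19754.1 − 15775.36 = 3978.74; nΣq² − (Σq)² = 50680.1 − 49372.84 = 1307.26
r = -566.07 / √(3978.74 × 1307.26) = -566.07 / 2280.6244 ≈ -0.248

-0.248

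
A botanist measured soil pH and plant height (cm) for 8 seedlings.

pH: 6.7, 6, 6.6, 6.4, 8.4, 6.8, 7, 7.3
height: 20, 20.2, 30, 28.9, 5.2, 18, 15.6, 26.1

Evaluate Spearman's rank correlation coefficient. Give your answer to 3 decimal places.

-0.619

Rank pH: 4, 1, 3, 2, 8, 5, 6, 7
Rank height: 4, 5, 8, 7, 1, 3, 2, 6
d = rank(pH) − rank(height): 0, -4, -5, -5, 7, 2, 4, 1; Σd² = 136
ρ = 1 − 6Σd² / [n(n²−1)] = 1 − 6×136 / (8×63) = 1 − 816/504 ≈ -0.619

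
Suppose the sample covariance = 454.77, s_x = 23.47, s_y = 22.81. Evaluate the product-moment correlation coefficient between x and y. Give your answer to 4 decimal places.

r = Cov(x,y) / (s_x · s_y) = 454.77 / (23.47 × 22.81)
  = 454.77 / 535.3507 ≈ 0.8495

0.8495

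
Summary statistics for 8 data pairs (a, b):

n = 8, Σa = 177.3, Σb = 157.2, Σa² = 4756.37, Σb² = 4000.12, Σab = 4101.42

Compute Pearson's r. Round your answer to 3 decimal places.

r = (nΣab − ΣaΣb) / √[(nΣa² − (Σa)²)(nΣb² − (Σb)²)]
Numerator: 8×4101.42 − 177.3×157.2 = 4939.8
Denominator: √[(38050.96 − 31435.29)(32000.96 − 24711.84)] = √[6615.67 × 7289.12] = 6944.2359
r = 4939.8 / 6944.2359 ≈ 0.711

0.711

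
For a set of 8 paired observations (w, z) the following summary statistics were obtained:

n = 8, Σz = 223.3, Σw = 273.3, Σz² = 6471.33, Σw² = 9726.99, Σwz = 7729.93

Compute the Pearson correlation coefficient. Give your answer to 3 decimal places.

0.332

r = (nΣwz − ΣwΣz) / √[(nΣw² − (Σw)²)(nΣz² − (Σz)²)]
Numerator: 8×7729.93 − 273.3×223.3 = 811.55
Denominator: √[(77815.92 − 74692.89)(51770.64 − 49862.89)] = √[3123.03 × 1907.75] = 2440.8934
r = 811.55 / 2440.8934 ≈ 0.332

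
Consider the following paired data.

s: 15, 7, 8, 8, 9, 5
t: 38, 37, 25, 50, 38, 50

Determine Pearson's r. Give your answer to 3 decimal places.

-0.262

n = 6, Σs = 52, Σt = 238, Σs² = 508, Σt² = 9882, Σst = 2021
nΣst − ΣsΣt = 12126 − 12376 = -250
nΣs² − (Σs)² = 3048 − 2704 = 344; nΣt² − (Σt)² = 59292 − 56644 = 2648
r = -250 / √(344 × 2648) = -250 / 954.4171 ≈ -0.262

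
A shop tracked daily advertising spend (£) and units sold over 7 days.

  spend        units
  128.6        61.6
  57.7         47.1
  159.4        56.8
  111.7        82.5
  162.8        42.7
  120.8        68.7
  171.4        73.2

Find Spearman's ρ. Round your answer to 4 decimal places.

-0.0714

Rank spend: 4, 1, 5, 2, 6, 3, 7
Rank units: 4, 2, 3, 7, 1, 5, 6
d = rank(spend) − rank(units): 0, -1, 2, -5, 5, -2, 1; Σd² = 60
ρ = 1 − 6Σd² / [n(n²−1)] = 1 − 6×60 / (7×48) = 1 − 360/336 ≈ -0.0714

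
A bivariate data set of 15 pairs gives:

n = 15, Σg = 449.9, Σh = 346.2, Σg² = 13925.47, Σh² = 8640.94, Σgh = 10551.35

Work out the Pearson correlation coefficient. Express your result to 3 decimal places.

r = (nΣgh − ΣgΣh) / √[(nΣg² − (Σg)²)(nΣh² − (Σh)²)]
Numerator: 15×10551.35 − 449.9×346.2 = 2514.87
Denominator: √[(208882.05 − 202410.01)(129614.1 − 119854.44)] = √[6472.04 × 9759.66] = 7947.6355
r = 2514.87 / 7947.6355 ≈ 0.316

0.316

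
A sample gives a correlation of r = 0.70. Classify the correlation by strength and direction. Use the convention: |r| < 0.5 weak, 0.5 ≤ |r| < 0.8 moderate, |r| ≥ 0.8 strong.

r = 0.70 > 0 so the relationship is positive.
|r| = 0.70, which falls in the moderate range.

moderate positive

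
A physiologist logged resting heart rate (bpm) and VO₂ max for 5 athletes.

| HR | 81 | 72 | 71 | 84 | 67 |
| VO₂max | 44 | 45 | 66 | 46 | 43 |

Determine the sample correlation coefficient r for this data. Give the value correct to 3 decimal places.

-0.234

n = 5, Σx = 375, Σy = 244, Σx² = 28331, Σy² = 12282, Σxy = 18235
nΣxy − ΣxΣy = 91175 − 91500 = -325
nΣx² − (Σx)² = 141655 − 140625 = 1030; nΣy² − (Σy)² = 61410 − 59536 = 1874
r = -325 / √(1030 × 1874) = -325 / 1389.3236 ≈ -0.234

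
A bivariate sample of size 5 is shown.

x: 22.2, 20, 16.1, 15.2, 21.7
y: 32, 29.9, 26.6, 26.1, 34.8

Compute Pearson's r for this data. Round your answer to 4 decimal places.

n = 5, Σx = 95.2, Σy = 149.4, Σx² = 1853.98, Σy² = 4517.82, Σxy = 2888.54
nΣxy − ΣxΣy = 14442.7 − 14222.88 = 219.82
nΣx² − (Σx)² = 9269.9 − 9063.04 = 206.86; nΣy² − (Σy)² = 22589.1 − 22320.36 = 268.74
r = 219.82 / √(206.86 × 268.74) = 219.82 / 235.7786 ≈ 0.9323

0.9323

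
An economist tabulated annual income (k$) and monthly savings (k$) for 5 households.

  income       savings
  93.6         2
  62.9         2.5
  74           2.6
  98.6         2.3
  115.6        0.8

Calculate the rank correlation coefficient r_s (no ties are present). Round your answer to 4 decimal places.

-0.8000

Rank income: 3, 1, 2, 4, 5
Rank savings: 2, 4, 5, 3, 1
d = rank(income) − rank(savings): 1, -3, -3, 1, 4; Σd² = 36
ρ = 1 − 6Σd² / [n(n²−1)] = 1 − 6×36 / (5×24) = 1 − 216/120 ≈ -0.8000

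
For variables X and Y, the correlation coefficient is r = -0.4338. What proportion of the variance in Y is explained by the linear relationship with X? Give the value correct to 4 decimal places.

r² = (-0.4338)² = 0.1882

0.1882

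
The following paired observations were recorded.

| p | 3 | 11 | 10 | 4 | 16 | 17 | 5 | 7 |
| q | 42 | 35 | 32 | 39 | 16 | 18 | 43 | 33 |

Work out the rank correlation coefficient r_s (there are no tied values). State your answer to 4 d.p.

-0.8333

Rank p: 1, 6, 5, 2, 7, 8, 3, 4
Rank q: 7, 5, 3, 6, 1, 2, 8, 4
d = rank(p) − rank(q): -6, 1, 2, -4, 6, 6, -5, 0; Σd² = 154
ρ = 1 − 6Σd² / [n(n²−1)] = 1 − 6×154 / (8×63) = 1 − 924/504 ≈ -0.8333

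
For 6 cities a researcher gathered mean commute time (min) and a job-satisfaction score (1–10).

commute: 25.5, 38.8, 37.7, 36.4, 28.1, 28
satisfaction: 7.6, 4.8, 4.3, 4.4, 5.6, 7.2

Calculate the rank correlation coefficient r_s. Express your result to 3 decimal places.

Rank commute: 1, 6, 5, 4, 3, 2
Rank satisfaction: 6, 3, 1, 2, 4, 5
d = rank(commute) − rank(satisfaction): -5, 3, 4, 2, -1, -3; Σd² = 64
ρ = 1 − 6Σd² / [n(n²−1)] = 1 − 6×64 / (6×35) = 1 − 384/210 ≈ -0.829

-0.829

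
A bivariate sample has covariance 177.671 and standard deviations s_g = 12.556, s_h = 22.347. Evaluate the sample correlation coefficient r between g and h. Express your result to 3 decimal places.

r = Cov(g,h) / (s_g · s_h) = 177.671 / (12.556 × 22.347)
  = 177.671 / 280.5889 ≈ 0.633

0.633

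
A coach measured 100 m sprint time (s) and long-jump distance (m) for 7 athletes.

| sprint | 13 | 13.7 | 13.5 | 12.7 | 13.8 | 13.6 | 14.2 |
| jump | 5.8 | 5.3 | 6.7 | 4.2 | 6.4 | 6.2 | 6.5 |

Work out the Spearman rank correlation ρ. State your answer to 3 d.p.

Rank sprint: 2, 5, 3, 1, 6, 4, 7
Rank jump: 3, 2, 7, 1, 5, 4, 6
d = rank(sprint) − rank(jump): -1, 3, -4, 0, 1, 0, 1; Σd² = 28
ρ = 1 − 6Σd² / [n(n²−1)] = 1 − 6×28 / (7×48) = 1 − 168/336 ≈ 0.500

0.500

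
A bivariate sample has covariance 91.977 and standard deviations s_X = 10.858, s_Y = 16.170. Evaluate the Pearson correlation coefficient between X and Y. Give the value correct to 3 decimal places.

0.524

r = Cov(X,Y) / (s_X · s_Y) = 91.977 / (10.858 × 16.170)
  = 91.977 / 175.5739 ≈ 0.524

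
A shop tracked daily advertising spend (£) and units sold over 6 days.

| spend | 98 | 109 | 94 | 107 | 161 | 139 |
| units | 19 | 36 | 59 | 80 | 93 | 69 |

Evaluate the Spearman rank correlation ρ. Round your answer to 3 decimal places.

0.600

Rank spend: 2, 4, 1, 3, 6, 5
Rank units: 1, 2, 3, 5, 6, 4
d = rank(spend) − rank(units): 1, 2, -2, -2, 0, 1; Σd² = 14
ρ = 1 − 6Σd² / [n(n²−1)] = 1 − 6×14 / (6×35) = 1 − 84/210 ≈ 0.600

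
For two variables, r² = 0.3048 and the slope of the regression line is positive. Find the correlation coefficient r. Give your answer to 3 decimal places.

0.552

|r| = √0.3048 = 0.552
The association is positive, so r = 0.552.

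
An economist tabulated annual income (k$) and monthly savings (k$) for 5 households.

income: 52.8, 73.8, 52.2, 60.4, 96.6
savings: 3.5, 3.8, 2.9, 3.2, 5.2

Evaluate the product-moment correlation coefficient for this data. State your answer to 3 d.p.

0.948

n = 5, Σx = 335.8, Σy = 18.6, Σx² = 23938.84, Σy² = 72.38, Σxy = 1312.22
nΣxy − ΣxΣy = 6561.1 − 6245.88 = 315.22
nΣx² − (Σx)² = 119694.2 − 112761.64 = 6932.56; nΣy² − (Σy)² = 361.9 − 345.96 = 15.94
r = 315.22 / √(6932.56 × 15.94) = 315.22 / 332.4229 ≈ 0.948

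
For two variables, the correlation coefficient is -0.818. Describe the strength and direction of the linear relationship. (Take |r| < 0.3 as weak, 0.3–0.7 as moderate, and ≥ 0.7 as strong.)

strong negative

r = -0.818 < 0 so the relationship is negative.
|r| = 0.818, which falls in the strong range.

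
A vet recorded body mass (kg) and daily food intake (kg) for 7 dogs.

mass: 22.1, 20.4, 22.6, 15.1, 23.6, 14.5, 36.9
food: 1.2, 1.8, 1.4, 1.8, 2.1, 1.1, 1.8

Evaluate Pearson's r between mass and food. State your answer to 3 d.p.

n = 7, Σx = 155.2, Σy = 11.2, Σx² = 3772.16, Σy² = 18.74, Σxy = 253.99
nΣxy − ΣxΣy = 1777.93 − 1738.24 = 39.69
nΣx² − (Σx)² = 26405.12 − 24087.04 = 2318.08; nΣy² − (Σy)² = 131.18 − 125.44 = 5.74
r = 39.69 / √(2318.08 × 5.74) = 39.69 / 115.3507 ≈ 0.344

0.344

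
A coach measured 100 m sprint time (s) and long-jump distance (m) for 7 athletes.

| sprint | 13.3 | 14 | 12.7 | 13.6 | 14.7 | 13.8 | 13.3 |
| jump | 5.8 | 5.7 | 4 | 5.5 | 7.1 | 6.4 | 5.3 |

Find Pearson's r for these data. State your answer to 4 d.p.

0.9062

n = 7, Σx = 95.4, Σy = 39.8, Σx² = 1302.56, Σy² = 231.84, Σxy = 545.72
nΣxy − ΣxΣy = 3820.04 − 3796.92 = 23.12
nΣx² − (Σx)² = 9117.92 − 9101.16 = 16.76; nΣy² − (Σy)² = 1622.88 − 1584.04 = 38.84
r = 23.12 / √(16.76 × 38.84) = 23.12 / 25.5139 ≈ 0.9062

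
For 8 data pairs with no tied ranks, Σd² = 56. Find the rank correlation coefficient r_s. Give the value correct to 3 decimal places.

ρ = 1 − 6Σd² / [n(n²−1)] = 1 − 6×56 / (8×63)
  = 1 − 336/504 = 1 − 0.6667 ≈ 0.333

0.333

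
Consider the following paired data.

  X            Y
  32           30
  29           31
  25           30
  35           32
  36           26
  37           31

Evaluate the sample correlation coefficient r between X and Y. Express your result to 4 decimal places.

-0.1646

n = 6, ΣX = 194, ΣY = 180, ΣX² = 6380, ΣY² = 5422, ΣXY = 5812
nΣXY − ΣXΣY = 34872 − 34920 = -48
nΣX² − (ΣX)² = 38280 − 37636 = 644; nΣY² − (ΣY)² = 32532 − 32400 = 132
r = -48 / √(644 × 132) = -48 / 291.5613 ≈ -0.1646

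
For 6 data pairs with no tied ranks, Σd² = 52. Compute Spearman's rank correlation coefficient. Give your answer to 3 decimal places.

-0.486

ρ = 1 − 6Σd² / [n(n²−1)] = 1 − 6×52 / (6×35)
  = 1 − 312/210 = 1 − 1.4857 ≈ -0.486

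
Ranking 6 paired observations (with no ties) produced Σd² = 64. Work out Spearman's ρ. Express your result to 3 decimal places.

ρ = 1 − 6Σd² / [n(n²−1)] = 1 − 6×64 / (6×35)
  = 1 − 384/210 = 1 − 1.8286 ≈ -0.829

-0.829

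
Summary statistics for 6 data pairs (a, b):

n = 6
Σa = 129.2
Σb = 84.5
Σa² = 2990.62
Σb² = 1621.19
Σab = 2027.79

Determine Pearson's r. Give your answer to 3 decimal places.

r = (nΣab − ΣaΣb) / √[(nΣa² − (Σa)²)(nΣb² − (Σb)²)]
Numerator: 6×2027.79 − 129.2×84.5 = 1249.34
Denominator: √[(17943.72 − 16692.64)(9727.14 − 7140.25)] = √[1251.08 × 2586.89] = 1799.0015
r = 1249.34 / 1799.0015 ≈ 0.694

0.694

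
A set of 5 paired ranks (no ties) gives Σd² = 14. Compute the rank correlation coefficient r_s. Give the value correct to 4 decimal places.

0.3000

ρ = 1 − 6Σd² / [n(n²−1)] = 1 − 6×14 / (5×24)
  = 1 − 84/120 = 1 − 0.70000 ≈ 0.3000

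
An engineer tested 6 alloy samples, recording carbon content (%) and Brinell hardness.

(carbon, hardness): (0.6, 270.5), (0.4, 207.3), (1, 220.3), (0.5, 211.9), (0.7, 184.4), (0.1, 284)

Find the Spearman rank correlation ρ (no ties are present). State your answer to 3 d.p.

-0.314

Rank carbon: 4, 2, 6, 3, 5, 1
Rank hardness: 5, 2, 4, 3, 1, 6
d = rank(carbon) − rank(hardness): -1, 0, 2, 0, 4, -5; Σd² = 46
ρ = 1 − 6Σd² / [n(n²−1)] = 1 − 6×46 / (6×35) = 1 − 276/210 ≈ -0.314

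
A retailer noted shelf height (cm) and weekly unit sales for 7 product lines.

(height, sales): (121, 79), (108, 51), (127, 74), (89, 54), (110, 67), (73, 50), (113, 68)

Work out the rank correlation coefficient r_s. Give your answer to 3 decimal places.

Rank height: 6, 3, 7, 2, 4, 1, 5
Rank sales: 7, 2, 6, 3, 4, 1, 5
d = rank(height) − rank(sales): -1, 1, 1, -1, 0, 0, 0; Σd² = 4
ρ = 1 − 6Σd² / [n(n²−1)] = 1 − 6×4 / (7×48) = 1 − 24/336 ≈ 0.929

0.929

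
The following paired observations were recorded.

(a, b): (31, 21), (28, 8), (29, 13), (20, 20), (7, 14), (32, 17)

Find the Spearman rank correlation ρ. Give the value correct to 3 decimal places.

Rank a: 5, 3, 4, 2, 1, 6
Rank b: 6, 1, 2, 5, 3, 4
d = rank(a) − rank(b): -1, 2, 2, -3, -2, 2; Σd² = 26
ρ = 1 − 6Σd² / [n(n²−1)] = 1 − 6×26 / (6×35) = 1 − 156/210 ≈ 0.257

0.257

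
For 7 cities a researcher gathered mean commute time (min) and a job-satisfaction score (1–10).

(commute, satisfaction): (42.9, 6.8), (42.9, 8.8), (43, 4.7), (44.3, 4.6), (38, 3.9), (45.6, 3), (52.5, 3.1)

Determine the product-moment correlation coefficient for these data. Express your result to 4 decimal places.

-0.3387

n = 7, Σx = 309.2, Σy = 34.9, Σx² = 13771.92, Σy² = 200.75, Σxy = 1522.87
nΣxy − ΣxΣy = 10660.09 − 10791.08 = -130.99
nΣx² − (Σx)² = 96403.44 − 95604.64 = 798.8; nΣy² − (Σy)² = 1405.25 − 1218.01 = 187.24
r = -130.99 / √(798.8 × 187.24) = -130.99 / 386.7393 ≈ -0.3387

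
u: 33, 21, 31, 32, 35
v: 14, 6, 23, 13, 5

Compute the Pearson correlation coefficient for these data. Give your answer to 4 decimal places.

n = 5, Σu = 152, Σv = 61, Σu² = 4740, Σv² = 955, Σuv = 1892
nΣuv − ΣuΣv = 9460 − 9272 = 188
nΣu² − (Σu)² = 23700 − 23104 = 596; nΣv² − (Σv)² = 4775 − 3721 = 1054
r = 188 / √(596 × 1054) = 188 / 792.5806 ≈ 0.2372

0.2372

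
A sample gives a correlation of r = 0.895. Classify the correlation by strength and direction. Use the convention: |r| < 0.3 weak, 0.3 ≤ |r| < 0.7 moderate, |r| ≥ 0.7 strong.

r = 0.895 > 0 so the relationship is positive.
|r| = 0.895, which falls in the strong range.

strong positive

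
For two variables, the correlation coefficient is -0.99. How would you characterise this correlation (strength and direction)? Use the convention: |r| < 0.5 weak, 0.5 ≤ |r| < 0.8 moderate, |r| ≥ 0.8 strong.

r = -0.99 < 0 so the relationship is negative.
|r| = 0.99, which falls in the strong range.

strong negative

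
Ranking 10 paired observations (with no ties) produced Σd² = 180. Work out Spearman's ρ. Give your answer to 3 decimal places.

ρ = 1 − 6Σd² / [n(n²−1)] = 1 − 6×180 / (10×99)
  = 1 − 1080/990 = 1 − 1.0909 ≈ -0.091

-0.091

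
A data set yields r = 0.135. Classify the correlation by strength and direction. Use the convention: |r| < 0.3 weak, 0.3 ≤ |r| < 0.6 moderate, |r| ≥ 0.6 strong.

r = 0.135 > 0 so the relationship is positive.
|r| = 0.135, which falls in the weak range.

weak positive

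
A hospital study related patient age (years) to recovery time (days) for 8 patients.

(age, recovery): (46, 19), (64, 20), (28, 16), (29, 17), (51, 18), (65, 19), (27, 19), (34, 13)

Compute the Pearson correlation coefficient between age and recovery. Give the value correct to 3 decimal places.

0.558

n = 8, Σx = 344, Σy = 141, Σx² = 16548, Σy² = 2521, Σxy = 6203
nΣxy − ΣxΣy = 49624 − 48504 = 1120
nΣx² − (Σx)² = 132384 − 118336 = 14048; nΣy² − (Σy)² = 20168 − 19881 = 287
r = 1120 / √(14048 × 287) = 1120 / 2007.9283 ≈ 0.558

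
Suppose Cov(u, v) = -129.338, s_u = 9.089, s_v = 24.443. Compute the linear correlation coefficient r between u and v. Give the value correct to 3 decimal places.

r = Cov(u,v) / (s_u · s_v) = -129.338 / (9.089 × 24.443)
  = -129.338 / 222.1624 ≈ -0.582

-0.582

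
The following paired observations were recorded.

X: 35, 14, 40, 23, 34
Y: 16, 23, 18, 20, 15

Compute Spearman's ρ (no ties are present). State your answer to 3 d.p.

-0.600

Rank X: 4, 1, 5, 2, 3
Rank Y: 2, 5, 3, 4, 1
d = rank(X) − rank(Y): 2, -4, 2, -2, 2; Σd² = 32
ρ = 1 − 6Σd² / [n(n²−1)] = 1 − 6×32 / (5×24) = 1 − 192/120 ≈ -0.600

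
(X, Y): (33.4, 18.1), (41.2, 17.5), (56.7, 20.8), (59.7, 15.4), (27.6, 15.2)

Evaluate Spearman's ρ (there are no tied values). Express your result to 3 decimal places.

0.300

Rank X: 2, 3, 4, 5, 1
Rank Y: 4, 3, 5, 2, 1
d = rank(X) − rank(Y): -2, 0, -1, 3, 0; Σd² = 14
ρ = 1 − 6Σd² / [n(n²−1)] = 1 − 6×14 / (5×24) = 1 − 84/120 ≈ 0.300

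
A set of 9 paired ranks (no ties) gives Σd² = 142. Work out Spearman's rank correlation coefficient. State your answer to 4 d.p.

ρ = 1 − 6Σd² / [n(n²−1)] = 1 − 6×142 / (9×80)
  = 1 − 852/720 = 1 − 1.18333 ≈ -0.1833

-0.1833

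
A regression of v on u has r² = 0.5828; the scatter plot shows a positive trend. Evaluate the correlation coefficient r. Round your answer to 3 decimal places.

0.763

|r| = √0.5828 = 0.763
The association is positive, so r = 0.763.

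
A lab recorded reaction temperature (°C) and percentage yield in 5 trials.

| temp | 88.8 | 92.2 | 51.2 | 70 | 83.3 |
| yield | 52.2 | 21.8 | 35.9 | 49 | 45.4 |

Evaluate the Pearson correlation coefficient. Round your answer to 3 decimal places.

n = 5, Σx = 385.5, Σy = 204.3, Σx² = 30846.61, Σy² = 8951.05, Σxy = 15695.22
nΣxy − ΣxΣy = 78476.1 − 78757.65 = -281.55
nΣx² − (Σx)² = 154233.05 − 148610.25 = 5622.8; nΣy² − (Σy)² = 44755.25 − 41738.49 = 3016.76
r = -281.55 / √(5622.8 × 3016.76) = -281.55 / 4118.5723 ≈ -0.068

-0.068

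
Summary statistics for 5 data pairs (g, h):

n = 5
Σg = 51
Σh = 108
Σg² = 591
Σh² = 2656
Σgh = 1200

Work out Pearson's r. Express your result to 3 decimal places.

0.650

r = (nΣgh − ΣgΣh) / √[(nΣg² − (Σg)²)(nΣh² − (Σh)²)]
Numerator: 5×1200 − 51×108 = 492
Denominator: √[(2955 − 2601)(13280 − 11664)] = √[354 × 1616] = 756.3491
r = 492 / 756.3491 ≈ 0.650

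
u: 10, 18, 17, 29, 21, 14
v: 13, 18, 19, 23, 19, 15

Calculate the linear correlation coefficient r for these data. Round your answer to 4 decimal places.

0.9639

n = 6, Σu = 109, Σv = 107, Σu² = 2191, Σv² = 1969, Σuv = 2053
nΣuv − ΣuΣv = 12318 − 11663 = 655
nΣu² − (Σu)² = 13146 − 11881 = 1265; nΣv² − (Σv)² = 11814 − 11449 = 365
r = 655 / √(1265 × 365) = 655 / 679.5035 ≈ 0.9639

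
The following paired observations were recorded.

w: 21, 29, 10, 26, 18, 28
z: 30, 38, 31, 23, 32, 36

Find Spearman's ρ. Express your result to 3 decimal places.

0.486

Rank w: 3, 6, 1, 4, 2, 5
Rank z: 2, 6, 3, 1, 4, 5
d = rank(w) − rank(z): 1, 0, -2, 3, -2, 0; Σd² = 18
ρ = 1 − 6Σd² / [n(n²−1)] = 1 − 6×18 / (6×35) = 1 − 108/210 ≈ 0.486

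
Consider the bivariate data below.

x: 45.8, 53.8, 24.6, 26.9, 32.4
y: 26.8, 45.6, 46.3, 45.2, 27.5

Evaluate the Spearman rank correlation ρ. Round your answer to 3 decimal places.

-0.400

Rank x: 4, 5, 1, 2, 3
Rank y: 1, 4, 5, 3, 2
d = rank(x) − rank(y): 3, 1, -4, -1, 1; Σd² = 28
ρ = 1 − 6Σd² / [n(n²−1)] = 1 − 6×28 / (5×24) = 1 − 168/120 ≈ -0.400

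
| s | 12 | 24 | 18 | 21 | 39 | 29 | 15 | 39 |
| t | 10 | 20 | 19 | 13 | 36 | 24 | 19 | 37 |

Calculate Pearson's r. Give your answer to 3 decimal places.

n = 8, Σs = 197, Σt = 178, Σs² = 5593, Σt² = 4632, Σst = 5043
nΣst − ΣsΣt = 40344 − 35066 = 5278
nΣs² − (Σs)² = 44744 − 38809 = 5935; nΣt² − (Σt)² = 37056 − 31684 = 5372
r = 5278 / √(5935 × 5372) = 5278 / 5646.4874 ≈ 0.935

0.935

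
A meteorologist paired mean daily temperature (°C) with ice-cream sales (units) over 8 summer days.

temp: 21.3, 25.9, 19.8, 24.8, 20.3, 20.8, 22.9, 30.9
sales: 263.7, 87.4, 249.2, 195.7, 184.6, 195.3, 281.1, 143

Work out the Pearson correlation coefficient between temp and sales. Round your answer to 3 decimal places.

-0.593

n = 8, Σx = 186.7, Σy = 1600, Σx² = 4455.53, Σy² = 349261.04, Σxy = 36333.5
nΣxy − ΣxΣy = 290668 − 298720 = -8052
nΣx² − (Σx)² = 35644.24 − 34856.89 = 787.35; nΣy² − (Σy)² = 2794088.32 − 2560000 = 234088.32
r = -8052 / √(787.35 × 234088.32) = -8052 / 13576.0612 ≈ -0.593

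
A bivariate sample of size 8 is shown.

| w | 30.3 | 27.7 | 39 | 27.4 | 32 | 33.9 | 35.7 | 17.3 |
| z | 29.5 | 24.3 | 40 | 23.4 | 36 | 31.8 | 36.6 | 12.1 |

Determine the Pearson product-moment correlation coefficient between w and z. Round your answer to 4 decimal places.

n = 8, Σw = 243.3, Σz = 233.7, Σw² = 7704.13, Σz² = 7401.51, Σwz = 7514.09
nΣwz − ΣwΣz = 60112.72 − 56859.21 = 3253.51
nΣw² − (Σw)² = 61633.04 − 59194.89 = 2438.15; nΣz² − (Σz)² = 59212.08 − 54615.69 = 4596.39
r = 3253.51 / √(2438.15 × 4596.39) = 3253.51 / 3347.6392 ≈ 0.9719

0.9719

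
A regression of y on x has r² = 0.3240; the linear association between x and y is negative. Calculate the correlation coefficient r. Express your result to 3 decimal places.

-0.569

|r| = √0.3240 = 0.569
The association is negative, so r = −0.569.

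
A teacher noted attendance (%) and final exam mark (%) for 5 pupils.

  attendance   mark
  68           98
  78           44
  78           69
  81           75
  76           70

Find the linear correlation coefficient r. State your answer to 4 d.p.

-0.6719

n = 5, Σx = 381, Σy = 356, Σx² = 29129, Σy² = 26826, Σxy = 26873
nΣxy − ΣxΣy = 134365 − 135636 = -1271
nΣx² − (Σx)² = 145645 − 145161 = 484; nΣy² − (Σy)² = 134130 − 126736 = 7394
r = -1271 / √(484 × 7394) = -1271 / 1891.7442 ≈ -0.6719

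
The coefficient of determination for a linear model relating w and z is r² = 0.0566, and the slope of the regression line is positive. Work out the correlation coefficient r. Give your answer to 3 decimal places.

0.238

|r| = √0.0566 = 0.238
The association is positive, so r = 0.238.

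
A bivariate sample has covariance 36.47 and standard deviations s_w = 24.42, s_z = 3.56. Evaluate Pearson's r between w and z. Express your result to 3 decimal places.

r = Cov(w,z) / (s_w · s_z) = 36.47 / (24.42 × 3.56)
  = 36.47 / 86.9352 ≈ 0.420

0.420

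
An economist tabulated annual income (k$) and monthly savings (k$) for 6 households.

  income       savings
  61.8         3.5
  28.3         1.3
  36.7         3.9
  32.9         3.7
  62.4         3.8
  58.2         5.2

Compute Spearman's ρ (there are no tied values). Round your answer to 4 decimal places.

0.3714

Rank income: 5, 1, 3, 2, 6, 4
Rank savings: 2, 1, 5, 3, 4, 6
d = rank(income) − rank(savings): 3, 0, -2, -1, 2, -2; Σd² = 22
ρ = 1 − 6Σd² / [n(n²−1)] = 1 − 6×22 / (6×35) = 1 − 132/210 ≈ 0.3714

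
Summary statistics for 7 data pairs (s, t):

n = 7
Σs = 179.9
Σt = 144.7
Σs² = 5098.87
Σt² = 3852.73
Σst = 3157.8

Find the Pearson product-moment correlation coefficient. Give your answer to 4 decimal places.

-0.8765

r = (nΣst − ΣsΣt) / √[(nΣs² − (Σs)²)(nΣt² − (Σt)²)]
Numerator: 7×3157.8 − 179.9×144.7 = -3926.93
Denominator: √[(35692.09 − 32364.01)(26969.11 − 20938.09)] = √[3328.08 × 6031.02] = 4480.1470
r = -3926.93 / 4480.1470 ≈ -0.8765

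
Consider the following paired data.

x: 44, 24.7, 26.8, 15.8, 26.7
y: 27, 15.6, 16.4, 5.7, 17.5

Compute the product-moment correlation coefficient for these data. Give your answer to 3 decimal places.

n = 5, Σx = 138, Σy = 82.2, Σx² = 4226.86, Σy² = 1580.06, Σxy = 2570.15
nΣxy − ΣxΣy = 12850.75 − 11343.6 = 1507.15
nΣx² − (Σx)² = 21134.3 − 19044 = 2090.3; nΣy² − (Σy)² = 7900.3 − 6756.84 = 1143.46
r = 1507.15 / √(2090.3 × 1143.46) = 1507.15 / 1546.0189 ≈ 0.975

0.975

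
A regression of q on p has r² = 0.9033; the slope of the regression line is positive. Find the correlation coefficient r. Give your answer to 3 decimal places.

|r| = √0.9033 = 0.950
The association is positive, so r = 0.950.

0.950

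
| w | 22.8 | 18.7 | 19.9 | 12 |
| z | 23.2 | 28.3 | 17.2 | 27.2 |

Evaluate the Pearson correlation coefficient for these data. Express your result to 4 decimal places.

n = 4, Σw = 73.4, Σz = 95.9, Σw² = 1409.54, Σz² = 2374.81, Σwz = 1726.85
nΣwz − ΣwΣz = 6907.4 − 7039.06 = -131.66
nΣw² − (Σw)² = 5638.16 − 5387.56 = 250.6; nΣz² − (Σz)² = 9499.24 − 9196.81 = 302.43
r = -131.66 / √(250.6 × 302.43) = -131.66 / 275.2979 ≈ -0.4782

-0.4782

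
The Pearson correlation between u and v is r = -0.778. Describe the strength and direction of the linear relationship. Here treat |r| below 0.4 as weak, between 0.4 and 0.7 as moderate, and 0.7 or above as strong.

strong negative

r = -0.778 < 0 so the relationship is negative.
|r| = 0.778, which falls in the strong range.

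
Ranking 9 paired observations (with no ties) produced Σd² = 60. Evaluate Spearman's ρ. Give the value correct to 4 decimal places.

ρ = 1 − 6Σd² / [n(n²−1)] = 1 − 6×60 / (9×80)
  = 1 − 360/720 = 1 − 0.50000 ≈ 0.5000

0.5000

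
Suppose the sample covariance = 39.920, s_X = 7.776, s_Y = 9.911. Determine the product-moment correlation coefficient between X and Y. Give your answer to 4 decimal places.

r = Cov(X,Y) / (s_X · s_Y) = 39.920 / (7.776 × 9.911)
  = 39.920 / 77.0679 ≈ 0.5180

0.5180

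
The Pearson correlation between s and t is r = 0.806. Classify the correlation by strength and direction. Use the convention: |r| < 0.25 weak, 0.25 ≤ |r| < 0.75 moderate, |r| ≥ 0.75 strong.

strong positive

r = 0.806 > 0 so the relationship is positive.
|r| = 0.806, which falls in the strong range.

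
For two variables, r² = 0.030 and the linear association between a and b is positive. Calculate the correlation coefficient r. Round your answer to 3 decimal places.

0.173

|r| = √0.030 = 0.173
The association is positive, so r = 0.173.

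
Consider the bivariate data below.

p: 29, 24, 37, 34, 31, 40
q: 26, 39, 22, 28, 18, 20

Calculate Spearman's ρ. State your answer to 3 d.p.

-0.543

Rank p: 2, 1, 5, 4, 3, 6
Rank q: 4, 6, 3, 5, 1, 2
d = rank(p) − rank(q): -2, -5, 2, -1, 2, 4; Σd² = 54
ρ = 1 − 6Σd² / [n(n²−1)] = 1 − 6×54 / (6×35) = 1 − 324/210 ≈ -0.543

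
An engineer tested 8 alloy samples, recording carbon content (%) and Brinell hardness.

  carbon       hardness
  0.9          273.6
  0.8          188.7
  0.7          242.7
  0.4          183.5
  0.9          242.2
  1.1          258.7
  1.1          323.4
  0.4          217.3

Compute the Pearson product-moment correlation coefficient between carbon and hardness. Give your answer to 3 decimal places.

0.744

n = 8, Σx = 6.3, Σy = 1930.1, Σx² = 5.49, Σy² = 480433.57, Σxy = 1585.7
nΣxy − ΣxΣy = 12685.6 − 12159.63 = 525.97
nΣx² − (Σx)² = 43.92 − 39.69 = 4.23; nΣy² − (Σy)² = 3843468.56 − 3725286.01 = 118182.55
r = 525.97 / √(4.23 × 118182.55) = 525.97 / 707.0447 ≈ 0.744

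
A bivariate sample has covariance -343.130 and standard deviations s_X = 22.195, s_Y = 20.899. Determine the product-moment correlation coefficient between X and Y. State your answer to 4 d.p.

-0.7397

r = Cov(X,Y) / (s_X · s_Y) = -343.130 / (22.195 × 20.899)
  = -343.130 / 463.8533 ≈ -0.7397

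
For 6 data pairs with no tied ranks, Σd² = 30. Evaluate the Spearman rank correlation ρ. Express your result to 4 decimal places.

ρ = 1 − 6Σd² / [n(n²−1)] = 1 − 6×30 / (6×35)
  = 1 − 180/210 = 1 − 0.85714 ≈ 0.1429

0.1429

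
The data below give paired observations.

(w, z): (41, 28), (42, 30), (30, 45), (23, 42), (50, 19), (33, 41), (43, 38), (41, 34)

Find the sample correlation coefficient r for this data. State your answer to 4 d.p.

n = 8, Σw = 303, Σz = 277, Σw² = 11993, Σz² = 10115, Σwz = 10055
nΣwz − ΣwΣz = 80440 − 83931 = -3491
nΣw² − (Σw)² = 95944 − 91809 = 4135; nΣz² − (Σz)² = 80920 − 76729 = 4191
r = -3491 / √(4135 × 4191) = -3491 / 4162.9058 ≈ -0.8386

-0.8386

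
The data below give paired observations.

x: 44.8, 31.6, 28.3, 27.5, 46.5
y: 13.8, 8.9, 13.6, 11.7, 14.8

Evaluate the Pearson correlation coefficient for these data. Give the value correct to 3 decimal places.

n = 5, Σx = 178.7, Σy = 62.8, Σx² = 6724.99, Σy² = 810.54, Σxy = 2294.31
nΣxy − ΣxΣy = 11471.55 − 11222.36 = 249.19
nΣx² − (Σx)² = 33624.95 − 31933.69 = 1691.26; nΣy² − (Σy)² = 4052.7 − 3943.84 = 108.86
r = 249.19 / √(1691.26 × 108.86) = 249.19 / 429.0811 ≈ 0.581

0.581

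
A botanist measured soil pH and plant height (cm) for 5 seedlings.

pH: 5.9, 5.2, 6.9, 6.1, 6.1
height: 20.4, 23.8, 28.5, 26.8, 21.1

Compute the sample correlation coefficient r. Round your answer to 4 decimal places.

n = 5, Σx = 30.2, Σy = 120.6, Σx² = 183.88, Σy² = 2958.3, Σxy = 732.96
nΣxy − ΣxΣy = 3664.8 − 3642.12 = 22.68
nΣx² − (Σx)² = 919.4 − 912.04 = 7.36; nΣy² − (Σy)² = 14791.5 − 14544.36 = 247.14
r = 22.68 / √(7.36 × 247.14) = 22.68 / 42.6492 ≈ 0.5318

0.5318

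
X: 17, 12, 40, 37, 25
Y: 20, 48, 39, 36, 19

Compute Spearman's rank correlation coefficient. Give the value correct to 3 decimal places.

Rank X: 2, 1, 5, 4, 3
Rank Y: 2, 5, 4, 3, 1
d = rank(X) − rank(Y): 0, -4, 1, 1, 2; Σd² = 22
ρ = 1 − 6Σd² / [n(n²−1)] = 1 − 6×22 / (5×24) = 1 − 132/120 ≈ -0.100

-0.100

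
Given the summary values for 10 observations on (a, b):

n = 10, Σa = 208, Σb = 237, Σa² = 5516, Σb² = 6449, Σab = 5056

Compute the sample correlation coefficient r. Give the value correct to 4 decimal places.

0.1270

r = (nΣab − ΣaΣb) / √[(nΣa² − (Σa)²)(nΣb² − (Σb)²)]
Numerator: 10×5056 − 208×237 = 1264
Denominator: √[(55160 − 43264)(64490 − 56169)] = √[11896 × 8321] = 9949.2018
r = 1264 / 9949.2018 ≈ 0.1270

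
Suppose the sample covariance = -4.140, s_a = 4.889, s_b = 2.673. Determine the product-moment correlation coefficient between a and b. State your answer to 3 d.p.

r = Cov(a,b) / (s_a · s_b) = -4.140 / (4.889 × 2.673)
  = -4.140 / 13.0683 ≈ -0.317

-0.317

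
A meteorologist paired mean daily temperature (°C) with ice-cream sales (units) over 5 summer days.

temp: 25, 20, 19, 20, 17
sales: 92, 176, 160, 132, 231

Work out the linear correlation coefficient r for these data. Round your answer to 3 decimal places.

-0.904

n = 5, Σx = 101, Σy = 791, Σx² = 2075, Σy² = 135825, Σxy = 15427
nΣxy − ΣxΣy = 77135 − 79891 = -2756
nΣx² − (Σx)² = 10375 − 10201 = 174; nΣy² − (Σy)² = 679125 − 625681 = 53444
r = -2756 / √(174 × 53444) = -2756 / 3049.4682 ≈ -0.904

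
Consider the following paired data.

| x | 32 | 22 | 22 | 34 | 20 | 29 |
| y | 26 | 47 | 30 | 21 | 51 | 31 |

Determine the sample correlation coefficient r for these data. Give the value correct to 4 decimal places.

n = 6, Σx = 159, Σy = 206, Σx² = 4389, Σy² = 7788, Σxy = 5159
nΣxy − ΣxΣy = 30954 − 32754 = -1800
nΣx² − (Σx)² = 26334 − 25281 = 1053; nΣy² − (Σy)² = 46728 − 42436 = 4292
r = -1800 / √(1053 × 4292) = -1800 / 2125.9059 ≈ -0.8467

-0.8467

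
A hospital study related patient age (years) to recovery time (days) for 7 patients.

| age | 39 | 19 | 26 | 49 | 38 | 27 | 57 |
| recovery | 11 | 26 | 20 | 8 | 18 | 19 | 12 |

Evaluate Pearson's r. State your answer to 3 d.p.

n = 7, Σx = 255, Σy = 114, Σx² = 10381, Σy² = 2090, Σxy = 3716
nΣxy − ΣxΣy = 26012 − 29070 = -3058
nΣx² − (Σx)² = 72667 − 65025 = 7642; nΣy² − (Σy)² = 14630 − 12996 = 1634
r = -3058 / √(7642 × 1634) = -3058 / 3533.6989 ≈ -0.865

-0.865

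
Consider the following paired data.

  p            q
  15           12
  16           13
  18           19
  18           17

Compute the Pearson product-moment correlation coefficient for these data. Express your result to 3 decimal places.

0.958

n = 4, Σp = 67, Σq = 61, Σp² = 1129, Σq² = 963, Σpq = 1036
nΣpq − ΣpΣq = 4144 − 4087 = 57
nΣp² − (Σp)² = 4516 − 4489 = 27; nΣq² − (Σq)² = 3852 − 3721 = 131
r = 57 / √(27 × 131) = 57 / 59.4727 ≈ 0.958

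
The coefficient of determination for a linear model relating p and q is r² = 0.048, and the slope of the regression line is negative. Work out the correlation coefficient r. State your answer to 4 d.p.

|r| = √0.048 = 0.2191
The association is negative, so r = −0.2191.

-0.2191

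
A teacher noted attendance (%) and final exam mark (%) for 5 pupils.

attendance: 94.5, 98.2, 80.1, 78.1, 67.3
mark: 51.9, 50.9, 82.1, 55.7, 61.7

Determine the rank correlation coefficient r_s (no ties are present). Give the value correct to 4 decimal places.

-0.7000

Rank attendance: 4, 5, 3, 2, 1
Rank mark: 2, 1, 5, 3, 4
d = rank(attendance) − rank(mark): 2, 4, -2, -1, -3; Σd² = 34
ρ = 1 − 6Σd² / [n(n²−1)] = 1 − 6×34 / (5×24) = 1 − 204/120 ≈ -0.7000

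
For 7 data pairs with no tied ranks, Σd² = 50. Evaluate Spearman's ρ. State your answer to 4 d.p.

0.1071

ρ = 1 − 6Σd² / [n(n²−1)] = 1 − 6×50 / (7×48)
  = 1 − 300/336 = 1 − 0.89286 ≈ 0.1071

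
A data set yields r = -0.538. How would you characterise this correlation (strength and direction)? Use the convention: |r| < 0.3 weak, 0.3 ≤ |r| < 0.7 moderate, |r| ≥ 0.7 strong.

r = -0.538 < 0 so the relationship is negative.
|r| = 0.538, which falls in the moderate range.

moderate negative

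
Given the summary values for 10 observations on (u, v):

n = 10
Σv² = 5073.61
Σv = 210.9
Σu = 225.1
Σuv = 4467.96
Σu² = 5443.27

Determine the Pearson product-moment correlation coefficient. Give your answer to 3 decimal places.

r = (nΣuv − ΣuΣv) / √[(nΣu² − (Σu)²)(nΣv² − (Σv)²)]
Numerator: 10×4467.96 − 225.1×210.9 = -2793.99
Denominator: √[(54432.7 − 50670.01)(50736.1 − 44478.81)] = √[3762.69 × 6257.29] = 4852.2410
r = -2793.99 / 4852.2410 ≈ -0.576

-0.576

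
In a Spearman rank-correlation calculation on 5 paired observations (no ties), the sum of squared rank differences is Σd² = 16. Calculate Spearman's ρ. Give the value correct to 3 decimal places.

ρ = 1 − 6Σd² / [n(n²−1)] = 1 − 6×16 / (5×24)
  = 1 − 96/120 = 1 − 0.8000 ≈ 0.200

0.200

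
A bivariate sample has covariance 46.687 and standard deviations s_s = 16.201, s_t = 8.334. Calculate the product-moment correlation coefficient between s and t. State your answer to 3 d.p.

r = Cov(s,t) / (s_s · s_t) = 46.687 / (16.201 × 8.334)
  = 46.687 / 135.0191 ≈ 0.346

0.346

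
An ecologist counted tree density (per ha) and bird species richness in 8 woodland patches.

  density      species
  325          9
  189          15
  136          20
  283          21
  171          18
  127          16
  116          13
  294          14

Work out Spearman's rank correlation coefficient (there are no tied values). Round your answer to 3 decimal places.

-0.190

Rank density: 8, 5, 3, 6, 4, 2, 1, 7
Rank species: 1, 4, 7, 8, 6, 5, 2, 3
d = rank(density) − rank(species): 7, 1, -4, -2, -2, -3, -1, 4; Σd² = 100
ρ = 1 − 6Σd² / [n(n²−1)] = 1 − 6×100 / (8×63) = 1 − 600/504 ≈ -0.190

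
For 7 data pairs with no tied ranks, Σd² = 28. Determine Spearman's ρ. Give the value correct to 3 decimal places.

0.500

ρ = 1 − 6Σd² / [n(n²−1)] = 1 − 6×28 / (7×48)
  = 1 − 168/336 = 1 − 0.5000 ≈ 0.500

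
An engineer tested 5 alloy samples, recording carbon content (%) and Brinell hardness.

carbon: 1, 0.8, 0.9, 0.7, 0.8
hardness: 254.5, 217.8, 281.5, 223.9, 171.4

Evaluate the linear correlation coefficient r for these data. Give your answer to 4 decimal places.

n = 5, Σx = 4.2, Σy = 1149.1, Σx² = 3.58, Σy² = 270958.51, Σxy = 975.94
nΣxy − ΣxΣy = 4879.7 − 4826.22 = 53.48
nΣx² − (Σx)² = 17.9 − 17.64 = 0.26; nΣy² − (Σy)² = 1354792.55 − 1320430.81 = 34361.74
r = 53.48 / √(0.26 × 34361.74) = 53.48 / 94.5201 ≈ 0.5658

0.5658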